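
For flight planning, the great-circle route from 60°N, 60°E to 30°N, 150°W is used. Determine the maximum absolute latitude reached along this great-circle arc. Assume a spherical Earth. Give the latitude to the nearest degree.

≈ 77°N

The great circle lies in the plane with unit normal n̂ = (p₁ × p₂)/|p₁ × p₂|.
Here n̂_z ≈ +0.217; the vertex latitude is φ_max = arccos|n̂_z| ≈ 77.5°.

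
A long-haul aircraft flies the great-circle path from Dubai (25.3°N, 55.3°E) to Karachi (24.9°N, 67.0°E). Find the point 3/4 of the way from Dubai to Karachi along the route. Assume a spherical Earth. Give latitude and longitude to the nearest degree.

Write both endpoints as unit vectors p₁, p₂ with components (cos φ cos λ, cos φ sin λ, sin φ).
The central angle between the endpoints is δ = arccos(p₁·p₂) ≈ 0.185 rad (10.6°).
Interpolate at f = 3/4 with slerp weights a = sin((1−f)δ)/sin δ ≈ 0.251, b = sin(fδ)/sin δ ≈ 0.752.
p = a·p₁ + b·p₂ ≈ (0.396, 0.815, 0.424); φ = arcsin(p_z) ≈ 25.09°, λ = atan2(p_y, p_x) ≈ 64.08°.

≈ (25°N, 64°E)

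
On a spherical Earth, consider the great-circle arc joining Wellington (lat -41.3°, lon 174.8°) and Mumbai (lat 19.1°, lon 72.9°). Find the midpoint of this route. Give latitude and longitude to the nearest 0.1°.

≈ lat -17.1°, lon 115.8°

Convert each endpoint to a unit vector on the sphere (x = cos φ cos λ, y = cos φ sin λ, z = sin φ).
The central angle between the endpoints is δ = arccos(p₁·p₂) ≈ 1.942 rad (111.2°).
Interpolate at f = 1/2 with slerp weights a = sin((1−f)δ)/sin δ ≈ 0.886, b = sin(fδ)/sin δ ≈ 0.886.
p = a·p₁ + b·p₂ ≈ (-0.416, 0.860, -0.295); φ = arcsin(p_z) ≈ -17.14°, λ = atan2(p_y, p_x) ≈ 115.84°.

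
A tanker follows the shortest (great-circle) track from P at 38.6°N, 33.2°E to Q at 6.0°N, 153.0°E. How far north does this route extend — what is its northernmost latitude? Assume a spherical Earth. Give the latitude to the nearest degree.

≈ 45°N

The great circle lies in the plane with unit normal n̂ = (p₁ × p₂)/|p₁ × p₂|.
Here n̂_z ≈ +0.712; the vertex latitude is φ_max = arccos|n̂_z| ≈ 44.6°.
Check via Clairaut: cos φ_max = |cos φ₁| · sin C = cos(38.6°)·sin(65.7°) ≈ 0.712, again giving ≈ 44.6°.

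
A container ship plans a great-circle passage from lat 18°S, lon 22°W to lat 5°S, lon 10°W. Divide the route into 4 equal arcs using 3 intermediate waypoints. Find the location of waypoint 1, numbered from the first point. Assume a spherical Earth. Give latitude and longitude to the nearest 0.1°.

Write both endpoints as unit vectors p₁, p₂ with components (cos φ cos λ, cos φ sin λ, sin φ).
The central angle between the endpoints is δ = arccos(p₁·p₂) ≈ 0.306 rad (17.5°).
Interpolate at f = 1/4 with slerp weights a = sin((1−f)δ)/sin δ ≈ 0.755, b = sin(fδ)/sin δ ≈ 0.254.
p = a·p₁ + b·p₂ ≈ (0.915, -0.313, -0.255); φ = arcsin(p_z) ≈ -14.80°, λ = atan2(p_y, p_x) ≈ -18.88°.

≈ lat 14.8°S, lon 18.9°W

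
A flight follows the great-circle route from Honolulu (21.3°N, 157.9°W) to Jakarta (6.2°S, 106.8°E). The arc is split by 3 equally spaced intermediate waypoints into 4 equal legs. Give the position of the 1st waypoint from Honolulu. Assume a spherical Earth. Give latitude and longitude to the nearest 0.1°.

≈ 17.8°N, 176.6°E

The haversine formula gives a central angle δ ≈ 1.696 rad (97.2°) between the endpoints.
Interpolate at f = 1/4 with slerp weights a = sin((1−f)δ)/sin δ ≈ 0.963, b = sin(fδ)/sin δ ≈ 0.415.
p = a·p₁ + b·p₂ ≈ (-0.951, 0.057, 0.305); φ = arcsin(p_z) ≈ 17.76°, λ = atan2(p_y, p_x) ≈ 176.57°.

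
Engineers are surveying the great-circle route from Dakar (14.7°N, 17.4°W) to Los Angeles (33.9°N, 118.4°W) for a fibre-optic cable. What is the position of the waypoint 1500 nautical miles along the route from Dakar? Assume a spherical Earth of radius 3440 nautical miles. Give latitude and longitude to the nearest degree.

From cos δ = sin φ₁ sin φ₂ + cos φ₁ cos φ₂ cos Δλ, the central angle is δ ≈ 1.582 rad (90.7°). The total great-circle distance is δ·R ≈ 1.582 × 3440 ≈ 5444 nmi, so the target fraction is f = 1500/5444 ≈ 0.276.
Interpolate at f ≈ 0.276 with slerp weights a = sin((1−f)δ)/sin δ ≈ 0.911, b = sin(fδ)/sin δ ≈ 0.422.
p = a·p₁ + b·p₂ ≈ (0.674, -0.572, 0.467); φ = arcsin(p_z) ≈ 27.83°, λ = atan2(p_y, p_x) ≈ -40.30°.

≈ (28°N, 40°W)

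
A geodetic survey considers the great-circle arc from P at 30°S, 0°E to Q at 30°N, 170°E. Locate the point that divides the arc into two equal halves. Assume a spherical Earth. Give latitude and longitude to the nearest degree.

Convert each endpoint to a unit vector on the sphere (x = cos φ cos λ, y = cos φ sin λ, z = sin φ).
The central angle between the endpoints is δ = arccos(p₁·p₂) ≈ 2.990 rad (171.3°).
Interpolate at f = 1/2 with slerp weights a = sin((1−f)δ)/sin δ ≈ 6.624, b = sin(fδ)/sin δ ≈ 6.624.
p = a·p₁ + b·p₂ ≈ (0.087, 0.996, 0.000); φ = arcsin(p_z) ≈ 0.00°, λ = atan2(p_y, p_x) ≈ 85.00°.

≈ 0°N, 85°E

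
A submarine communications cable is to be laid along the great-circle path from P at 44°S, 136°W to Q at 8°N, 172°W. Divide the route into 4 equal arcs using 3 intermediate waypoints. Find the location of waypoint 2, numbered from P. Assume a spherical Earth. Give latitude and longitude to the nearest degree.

The haversine formula gives a central angle δ ≈ 1.071 rad (61.3°) between the endpoints.
Interpolate at f = 2/4 with slerp weights a = sin((1−f)δ)/sin δ ≈ 0.581, b = sin(fδ)/sin δ ≈ 0.581.
p = a·p₁ + b·p₂ ≈ (-0.871, -0.371, -0.323); φ = arcsin(p_z) ≈ -18.84°, λ = atan2(p_y, p_x) ≈ -156.95°.

≈ 19°S, 157°W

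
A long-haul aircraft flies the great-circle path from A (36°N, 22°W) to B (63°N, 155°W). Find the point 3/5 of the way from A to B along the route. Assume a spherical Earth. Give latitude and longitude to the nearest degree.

≈ (72°N, 74°W)

Convert each endpoint to a unit vector on the sphere (x = cos φ cos λ, y = cos φ sin λ, z = sin φ).
The central angle between the endpoints is δ = arccos(p₁·p₂) ≈ 1.294 rad (74.1°).
Interpolate at f = 3/5 with slerp weights a = sin((1−f)δ)/sin δ ≈ 0.514, b = sin(fδ)/sin δ ≈ 0.728.
p = a·p₁ + b·p₂ ≈ (0.086, -0.296, 0.951); φ = arcsin(p_z) ≈ 72.06°, λ = atan2(p_y, p_x) ≈ -73.76°.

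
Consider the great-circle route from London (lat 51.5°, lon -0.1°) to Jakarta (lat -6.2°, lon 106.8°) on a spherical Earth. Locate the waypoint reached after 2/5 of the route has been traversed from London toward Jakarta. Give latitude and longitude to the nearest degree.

Convert each endpoint to a unit vector on the sphere (x = cos φ cos λ, y = cos φ sin λ, z = sin φ).
The central angle between the endpoints is δ = arccos(p₁·p₂) ≈ 1.838 rad (105.3°).
Interpolate at f = 2/5 with slerp weights a = sin((1−f)δ)/sin δ ≈ 0.926, b = sin(fδ)/sin δ ≈ 0.696.
p = a·p₁ + b·p₂ ≈ (0.376, 0.661, 0.649); φ = arcsin(p_z) ≈ 40.48°, λ = atan2(p_y, p_x) ≈ 60.35°.

≈ lat 40°, lon 60°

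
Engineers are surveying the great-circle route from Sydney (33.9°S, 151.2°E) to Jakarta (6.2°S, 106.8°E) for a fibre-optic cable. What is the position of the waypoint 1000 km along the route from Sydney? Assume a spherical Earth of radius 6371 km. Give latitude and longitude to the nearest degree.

Convert each endpoint to a unit vector on the sphere (x = cos φ cos λ, y = cos φ sin λ, z = sin φ).
The central angle between the endpoints is δ = arccos(p₁·p₂) ≈ 0.863 rad (49.5°). The total great-circle distance is δ·R ≈ 0.863 × 6371 ≈ 5501 km, so the target fraction is f = 1000/5501 ≈ 0.182.
Interpolate at f ≈ 0.182 with slerp weights a = sin((1−f)δ)/sin δ ≈ 0.854, b = sin(fδ)/sin δ ≈ 0.206.
p = a·p₁ + b·p₂ ≈ (-0.680, 0.537, -0.499); φ = arcsin(p_z) ≈ -29.91°, λ = atan2(p_y, p_x) ≈ 141.70°.

≈ (30°S, 142°E)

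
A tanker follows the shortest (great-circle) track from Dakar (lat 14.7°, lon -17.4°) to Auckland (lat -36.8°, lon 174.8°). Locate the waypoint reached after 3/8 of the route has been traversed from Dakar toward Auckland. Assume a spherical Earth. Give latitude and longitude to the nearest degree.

≈ lat -38°, lon -43°

Convert each endpoint to a unit vector on the sphere (x = cos φ cos λ, y = cos φ sin λ, z = sin φ).
The central angle between the endpoints is δ = arccos(p₁·p₂) ≈ 2.712 rad (155.4°).
Interpolate at f = 3/8 with slerp weights a = sin((1−f)δ)/sin δ ≈ 2.381, b = sin(fδ)/sin δ ≈ 2.041.
p = a·p₁ + b·p₂ ≈ (0.570, -0.541, -0.618); φ = arcsin(p_z) ≈ -38.19°, λ = atan2(p_y, p_x) ≈ -43.47°.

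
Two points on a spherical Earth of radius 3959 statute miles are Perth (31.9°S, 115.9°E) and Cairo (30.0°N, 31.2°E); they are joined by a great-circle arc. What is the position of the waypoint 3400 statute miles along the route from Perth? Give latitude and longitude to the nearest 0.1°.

Convert each endpoint to a unit vector on the sphere (x = cos φ cos λ, y = cos φ sin λ, z = sin φ).
The central angle between the endpoints is δ = arccos(p₁·p₂) ≈ 1.768 rad (101.3°). The total great-circle distance is δ·R ≈ 1.768 × 3959 ≈ 7001 mi, so the target fraction is f = 3400/7001 ≈ 0.486.
Interpolate at f ≈ 0.486 with slerp weights a = sin((1−f)δ)/sin δ ≈ 0.805, b = sin(fδ)/sin δ ≈ 0.772.
p = a·p₁ + b·p₂ ≈ (0.273, 0.961, -0.039); φ = arcsin(p_z) ≈ -2.25°, λ = atan2(p_y, p_x) ≈ 74.12°.

≈ 2.3°S, 74.1°E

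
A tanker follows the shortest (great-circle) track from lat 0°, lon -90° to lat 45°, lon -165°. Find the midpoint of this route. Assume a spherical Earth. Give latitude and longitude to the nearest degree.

≈ lat 27°, lon -120°

Write both endpoints as unit vectors p₁, p₂ with components (cos φ cos λ, cos φ sin λ, sin φ).
The central angle between the endpoints is δ = arccos(p₁·p₂) ≈ 1.387 rad (79.5°).
Interpolate at f = 1/2 with slerp weights a = sin((1−f)δ)/sin δ ≈ 0.650, b = sin(fδ)/sin δ ≈ 0.650.
p = a·p₁ + b·p₂ ≈ (-0.444, -0.769, 0.460); φ = arcsin(p_z) ≈ 27.37°, λ = atan2(p_y, p_x) ≈ -120.00°.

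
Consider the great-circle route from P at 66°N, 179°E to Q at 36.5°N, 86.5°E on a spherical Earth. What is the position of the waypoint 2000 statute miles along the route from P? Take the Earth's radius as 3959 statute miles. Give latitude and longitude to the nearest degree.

≈ 60°N, 114°E

Convert each endpoint to a unit vector on the sphere (x = cos φ cos λ, y = cos φ sin λ, z = sin φ).
The central angle between the endpoints is δ = arccos(p₁·p₂) ≈ 1.013 rad (58.1°). The total great-circle distance is δ·R ≈ 1.013 × 3959 ≈ 4011 mi, so the target fraction is f = 2000/4011 ≈ 0.499.
Interpolate at f ≈ 0.499 with slerp weights a = sin((1−f)δ)/sin δ ≈ 0.573, b = sin(fδ)/sin δ ≈ 0.570.
p = a·p₁ + b·p₂ ≈ (-0.205, 0.462, 0.863); φ = arcsin(p_z) ≈ 59.65°, λ = atan2(p_y, p_x) ≈ 113.96°.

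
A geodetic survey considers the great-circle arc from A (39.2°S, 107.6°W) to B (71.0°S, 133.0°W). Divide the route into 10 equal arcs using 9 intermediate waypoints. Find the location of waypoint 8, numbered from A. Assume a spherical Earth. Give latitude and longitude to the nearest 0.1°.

Convert each endpoint to a unit vector on the sphere (x = cos φ cos λ, y = cos φ sin λ, z = sin φ).
The central angle between the endpoints is δ = arccos(p₁·p₂) ≈ 0.600 rad (34.4°).
Interpolate at f = 8/10 with slerp weights a = sin((1−f)δ)/sin δ ≈ 0.212, b = sin(fδ)/sin δ ≈ 0.818.
p = a·p₁ + b·p₂ ≈ (-0.231, -0.351, -0.907); φ = arcsin(p_z) ≈ -65.13°, λ = atan2(p_y, p_x) ≈ -123.36°.

≈ (65.1°S, 123.4°W)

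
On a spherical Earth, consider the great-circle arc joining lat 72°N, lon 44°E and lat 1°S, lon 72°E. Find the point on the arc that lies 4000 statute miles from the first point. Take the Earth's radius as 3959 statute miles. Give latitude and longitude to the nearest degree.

≈ lat 16°N, lon 69°E

Write both endpoints as unit vectors p₁, p₂ with components (cos φ cos λ, cos φ sin λ, sin φ).
The central angle between the endpoints is δ = arccos(p₁·p₂) ≈ 1.312 rad (75.2°). The total great-circle distance is δ·R ≈ 1.312 × 3959 ≈ 5193 mi, so the target fraction is f = 4000/5193 ≈ 0.770.
Interpolate at f ≈ 0.770 with slerp weights a = sin((1−f)δ)/sin δ ≈ 0.307, b = sin(fδ)/sin δ ≈ 0.876.
p = a·p₁ + b·p₂ ≈ (0.339, 0.899, 0.277); φ = arcsin(p_z) ≈ 16.07°, λ = atan2(p_y, p_x) ≈ 69.34°.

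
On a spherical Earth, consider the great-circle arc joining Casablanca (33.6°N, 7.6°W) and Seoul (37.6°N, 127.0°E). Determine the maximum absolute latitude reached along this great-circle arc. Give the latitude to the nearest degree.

The great circle lies in the plane with unit normal n̂ = (p₁ × p₂)/|p₁ × p₂|.
Here n̂_z ≈ +0.474; the vertex latitude is φ_max = arccos|n̂_z| ≈ 61.7°.

≈ 62°N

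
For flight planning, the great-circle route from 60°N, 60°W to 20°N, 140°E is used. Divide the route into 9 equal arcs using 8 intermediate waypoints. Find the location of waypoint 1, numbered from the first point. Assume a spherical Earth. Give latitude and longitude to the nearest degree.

Convert each endpoint to a unit vector on the sphere (x = cos φ cos λ, y = cos φ sin λ, z = sin φ).
The central angle between the endpoints is δ = arccos(p₁·p₂) ≈ 1.717 rad (98.4°).
Interpolate at f = 1/9 with slerp weights a = sin((1−f)δ)/sin δ ≈ 1.010, b = sin(fδ)/sin δ ≈ 0.192.
p = a·p₁ + b·p₂ ≈ (0.114, -0.321, 0.940); φ = arcsin(p_z) ≈ 70.05°, λ = atan2(p_y, p_x) ≈ -70.40°.

≈ 70°N, 70°W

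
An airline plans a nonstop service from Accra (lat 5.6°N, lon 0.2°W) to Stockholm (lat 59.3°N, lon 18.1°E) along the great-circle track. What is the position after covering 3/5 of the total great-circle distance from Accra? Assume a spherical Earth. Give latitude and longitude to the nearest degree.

Write both endpoints as unit vectors p₁, p₂ with components (cos φ cos λ, cos φ sin λ, sin φ).
The central angle between the endpoints is δ = arccos(p₁·p₂) ≈ 0.969 rad (55.5°).
Interpolate at f = 3/5 with slerp weights a = sin((1−f)δ)/sin δ ≈ 0.458, b = sin(fδ)/sin δ ≈ 0.666.
p = a·p₁ + b·p₂ ≈ (0.780, 0.104, 0.618); φ = arcsin(p_z) ≈ 38.14°, λ = atan2(p_y, p_x) ≈ 7.60°.

≈ lat 38°N, lon 8°E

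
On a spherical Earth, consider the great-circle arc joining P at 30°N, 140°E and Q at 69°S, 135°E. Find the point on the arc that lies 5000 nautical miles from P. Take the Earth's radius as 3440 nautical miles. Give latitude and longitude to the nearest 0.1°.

From cos δ = sin φ₁ sin φ₂ + cos φ₁ cos φ₂ cos Δλ, the central angle is δ ≈ 1.729 rad (99.1°). The total great-circle distance is δ·R ≈ 1.729 × 3440 ≈ 5948 nmi, so the target fraction is f = 5000/5948 ≈ 0.841.
Interpolate at f ≈ 0.841 with slerp weights a = sin((1−f)δ)/sin δ ≈ 0.276, b = sin(fδ)/sin δ ≈ 1.006.
p = a·p₁ + b·p₂ ≈ (-0.438, 0.408, -0.801); φ = arcsin(p_z) ≈ -53.24°, λ = atan2(p_y, p_x) ≈ 136.99°.

≈ 53.2°S, 137.0°E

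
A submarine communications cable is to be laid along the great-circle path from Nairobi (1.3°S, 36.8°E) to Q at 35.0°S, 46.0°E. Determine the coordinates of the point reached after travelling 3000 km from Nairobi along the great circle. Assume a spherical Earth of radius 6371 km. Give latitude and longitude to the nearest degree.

Write both endpoints as unit vectors p₁, p₂ with components (cos φ cos λ, cos φ sin λ, sin φ).
The central angle between the endpoints is δ = arccos(p₁·p₂) ≈ 0.607 rad (34.8°). The total great-circle distance is δ·R ≈ 0.607 × 6371 ≈ 3867 km, so the target fraction is f = 3000/3867 ≈ 0.776.
Interpolate at f ≈ 0.776 with slerp weights a = sin((1−f)δ)/sin δ ≈ 0.238, b = sin(fδ)/sin δ ≈ 0.795.
p = a·p₁ + b·p₂ ≈ (0.643, 0.611, -0.462); φ = arcsin(p_z) ≈ -27.49°, λ = atan2(p_y, p_x) ≈ 43.54°.

≈ 27°S, 44°E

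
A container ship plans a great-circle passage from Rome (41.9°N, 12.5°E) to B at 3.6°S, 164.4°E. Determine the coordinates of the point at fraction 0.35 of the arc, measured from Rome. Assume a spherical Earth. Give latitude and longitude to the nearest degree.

≈ 60°N, 86°E

Write both endpoints as unit vectors p₁, p₂ with components (cos φ cos λ, cos φ sin λ, sin φ).
The central angle between the endpoints is δ = arccos(p₁·p₂) ≈ 2.342 rad (134.2°).
Interpolate at f = 0.35 with slerp weights a = sin((1−f)δ)/sin δ ≈ 1.393, b = sin(fδ)/sin δ ≈ 1.020.
p = a·p₁ + b·p₂ ≈ (0.032, 0.498, 0.866); φ = arcsin(p_z) ≈ 60.05°, λ = atan2(p_y, p_x) ≈ 86.29°.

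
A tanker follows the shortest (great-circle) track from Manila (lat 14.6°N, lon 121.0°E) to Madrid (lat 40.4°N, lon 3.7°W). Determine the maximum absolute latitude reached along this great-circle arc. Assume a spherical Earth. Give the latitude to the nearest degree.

≈ 51°N

The great circle lies in the plane with unit normal n̂ = (p₁ × p₂)/|p₁ × p₂|.
Here n̂_z ≈ -0.627; the vertex latitude is φ_max = arccos|n̂_z| ≈ 51.2°.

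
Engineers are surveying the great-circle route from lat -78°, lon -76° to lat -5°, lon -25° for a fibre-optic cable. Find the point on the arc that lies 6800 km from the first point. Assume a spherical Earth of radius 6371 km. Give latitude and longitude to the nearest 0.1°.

From cos δ = sin φ₁ sin φ₂ + cos φ₁ cos φ₂ cos Δλ, the central angle is δ ≈ 1.353 rad (77.5°). The total great-circle distance is δ·R ≈ 1.353 × 6371 ≈ 8623 km, so the target fraction is f = 6800/8623 ≈ 0.789.
Interpolate at f ≈ 0.789 with slerp weights a = sin((1−f)δ)/sin δ ≈ 0.289, b = sin(fδ)/sin δ ≈ 0.897.
p = a·p₁ + b·p₂ ≈ (0.824, -0.436, -0.361); φ = arcsin(p_z) ≈ -21.16°, λ = atan2(p_y, p_x) ≈ -27.87°.

≈ lat -21.2°, lon -27.9°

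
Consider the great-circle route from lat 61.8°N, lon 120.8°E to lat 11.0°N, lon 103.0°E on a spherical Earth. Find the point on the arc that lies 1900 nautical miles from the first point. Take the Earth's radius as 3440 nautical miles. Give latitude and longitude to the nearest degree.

Convert each endpoint to a unit vector on the sphere (x = cos φ cos λ, y = cos φ sin λ, z = sin φ).
The central angle between the endpoints is δ = arccos(p₁·p₂) ≈ 0.915 rad (52.4°). The total great-circle distance is δ·R ≈ 0.915 × 3440 ≈ 3147 nmi, so the target fraction is f = 1900/3147 ≈ 0.604.
Interpolate at f ≈ 0.604 with slerp weights a = sin((1−f)δ)/sin δ ≈ 0.448, b = sin(fδ)/sin δ ≈ 0.662.
p = a·p₁ + b·p₂ ≈ (-0.254, 0.815, 0.521); φ = arcsin(p_z) ≈ 31.38°, λ = atan2(p_y, p_x) ≈ 107.34°.

≈ lat 31°N, lon 107°E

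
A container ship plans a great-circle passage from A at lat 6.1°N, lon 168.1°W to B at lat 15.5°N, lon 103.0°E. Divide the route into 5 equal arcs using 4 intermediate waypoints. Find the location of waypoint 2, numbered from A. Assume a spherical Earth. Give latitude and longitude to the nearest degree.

≈ lat 14°N, lon 157°E

Convert each endpoint to a unit vector on the sphere (x = cos φ cos λ, y = cos φ sin λ, z = sin φ).
The central angle between the endpoints is δ = arccos(p₁·p₂) ≈ 1.524 rad (87.3°).
Interpolate at f = 2/5 with slerp weights a = sin((1−f)δ)/sin δ ≈ 0.793, b = sin(fδ)/sin δ ≈ 0.573.
p = a·p₁ + b·p₂ ≈ (-0.896, 0.376, 0.237); φ = arcsin(p_z) ≈ 13.74°, λ = atan2(p_y, p_x) ≈ 157.26°.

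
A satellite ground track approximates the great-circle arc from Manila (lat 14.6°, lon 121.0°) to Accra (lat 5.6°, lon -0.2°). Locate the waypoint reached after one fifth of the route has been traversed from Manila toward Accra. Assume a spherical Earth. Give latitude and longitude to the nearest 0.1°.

Write both endpoints as unit vectors p₁, p₂ with components (cos φ cos λ, cos φ sin λ, sin φ).
The central angle between the endpoints is δ = arccos(p₁·p₂) ≈ 2.065 rad (118.3°).
Interpolate at f = 1/5 with slerp weights a = sin((1−f)δ)/sin δ ≈ 1.132, b = sin(fδ)/sin δ ≈ 0.456.
p = a·p₁ + b·p₂ ≈ (-0.111, 0.938, 0.330); φ = arcsin(p_z) ≈ 19.26°, λ = atan2(p_y, p_x) ≈ 96.73°.

≈ lat 19.3°, lon 96.7°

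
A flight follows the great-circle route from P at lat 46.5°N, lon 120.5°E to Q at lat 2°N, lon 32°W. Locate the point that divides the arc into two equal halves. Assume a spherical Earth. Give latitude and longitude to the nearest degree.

≈ lat 57°N, lon 7°E

Convert each endpoint to a unit vector on the sphere (x = cos φ cos λ, y = cos φ sin λ, z = sin φ).
The central angle between the endpoints is δ = arccos(p₁·p₂) ≈ 2.196 rad (125.8°).
Interpolate at f = 1/2 with slerp weights a = sin((1−f)δ)/sin δ ≈ 1.097, b = sin(fδ)/sin δ ≈ 1.097.
p = a·p₁ + b·p₂ ≈ (0.547, 0.070, 0.834); φ = arcsin(p_z) ≈ 56.55°, λ = atan2(p_y, p_x) ≈ 7.27°.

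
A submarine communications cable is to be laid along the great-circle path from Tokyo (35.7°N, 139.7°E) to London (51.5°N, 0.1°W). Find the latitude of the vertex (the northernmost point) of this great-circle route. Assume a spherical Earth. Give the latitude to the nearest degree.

≈ 71°N

The great circle lies in the plane with unit normal n̂ = (p₁ × p₂)/|p₁ × p₂|.
Here n̂_z ≈ -0.327; the vertex latitude is φ_max = arccos|n̂_z| ≈ 70.9°.
Check via Clairaut: cos φ_max = |cos φ₁| · sin C = cos(35.7°)·sin(23.8°) ≈ 0.327, again giving ≈ 70.9°.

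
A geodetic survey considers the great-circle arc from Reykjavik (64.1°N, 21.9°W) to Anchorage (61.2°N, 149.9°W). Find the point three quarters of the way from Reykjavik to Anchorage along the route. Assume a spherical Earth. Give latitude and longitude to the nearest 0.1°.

Convert each endpoint to a unit vector on the sphere (x = cos φ cos λ, y = cos φ sin λ, z = sin φ).
The central angle between the endpoints is δ = arccos(p₁·p₂) ≈ 0.852 rad (48.8°).
Interpolate at f = 3/4 with slerp weights a = sin((1−f)δ)/sin δ ≈ 0.281, b = sin(fδ)/sin δ ≈ 0.792.
p = a·p₁ + b·p₂ ≈ (-0.216, -0.237, 0.947); φ = arcsin(p_z) ≈ 71.27°, λ = atan2(p_y, p_x) ≈ -132.38°.

≈ 71.3°N, 132.4°W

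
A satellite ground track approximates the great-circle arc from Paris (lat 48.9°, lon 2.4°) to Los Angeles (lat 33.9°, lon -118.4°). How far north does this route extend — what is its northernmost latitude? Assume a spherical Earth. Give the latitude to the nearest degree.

The great circle lies in the plane with unit normal n̂ = (p₁ × p₂)/|p₁ × p₂|.
Here n̂_z ≈ -0.473; the vertex latitude is φ_max = arccos|n̂_z| ≈ 61.7°.

≈ 62°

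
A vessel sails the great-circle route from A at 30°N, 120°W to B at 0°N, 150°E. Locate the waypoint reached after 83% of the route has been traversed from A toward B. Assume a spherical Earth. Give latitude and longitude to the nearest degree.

Write both endpoints as unit vectors p₁, p₂ with components (cos φ cos λ, cos φ sin λ, sin φ).
The central angle between the endpoints is δ = arccos(p₁·p₂) ≈ 1.571 rad (90.0°).
Interpolate at f = 0.83 with slerp weights a = sin((1−f)δ)/sin δ ≈ 0.264, b = sin(fδ)/sin δ ≈ 0.965.
p = a·p₁ + b·p₂ ≈ (-0.950, 0.284, 0.132); φ = arcsin(p_z) ≈ 7.58°, λ = atan2(p_y, p_x) ≈ 163.33°.

≈ 8°N, 163°E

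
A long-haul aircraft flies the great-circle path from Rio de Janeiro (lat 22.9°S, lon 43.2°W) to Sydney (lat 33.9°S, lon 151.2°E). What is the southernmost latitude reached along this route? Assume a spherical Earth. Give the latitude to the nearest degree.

The great circle lies in the plane with unit normal n̂ = (p₁ × p₂)/|p₁ × p₂|.
Here n̂_z ≈ -0.223; the vertex latitude is φ_max = arccos|n̂_z| ≈ 77.1°.
Check via Clairaut: cos φ_max = |cos φ₁| · sin C = cos(22.9°)·sin(166.0°) ≈ 0.223, again giving ≈ 77.1°.

≈ 77°S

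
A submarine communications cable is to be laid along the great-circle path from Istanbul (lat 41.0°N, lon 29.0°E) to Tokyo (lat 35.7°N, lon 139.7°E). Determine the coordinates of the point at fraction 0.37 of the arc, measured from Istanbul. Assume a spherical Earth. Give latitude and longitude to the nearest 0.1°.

Convert each endpoint to a unit vector on the sphere (x = cos φ cos λ, y = cos φ sin λ, z = sin φ).
The central angle between the endpoints is δ = arccos(p₁·p₂) ≈ 1.404 rad (80.4°).
Interpolate at f = 0.37 with slerp weights a = sin((1−f)δ)/sin δ ≈ 0.784, b = sin(fδ)/sin δ ≈ 0.503.
p = a·p₁ + b·p₂ ≈ (0.206, 0.551, 0.808); φ = arcsin(p_z) ≈ 53.94°, λ = atan2(p_y, p_x) ≈ 69.51°.

≈ lat 53.9°N, lon 69.5°E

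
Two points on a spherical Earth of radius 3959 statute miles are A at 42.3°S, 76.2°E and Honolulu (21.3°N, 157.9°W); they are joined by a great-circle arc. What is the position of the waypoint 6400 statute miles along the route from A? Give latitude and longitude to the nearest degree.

Write both endpoints as unit vectors p₁, p₂ with components (cos φ cos λ, cos φ sin λ, sin φ).
The central angle between the endpoints is δ = arccos(p₁·p₂) ≈ 2.276 rad (130.4°). The total great-circle distance is δ·R ≈ 2.276 × 3959 ≈ 9013 mi, so the target fraction is f = 6400/9013 ≈ 0.710.
Interpolate at f ≈ 0.710 with slerp weights a = sin((1−f)δ)/sin δ ≈ 0.805, b = sin(fδ)/sin δ ≈ 1.312.
p = a·p₁ + b·p₂ ≈ (-0.991, 0.118, -0.065); φ = arcsin(p_z) ≈ -3.74°, λ = atan2(p_y, p_x) ≈ 173.18°.

≈ 4°S, 173°E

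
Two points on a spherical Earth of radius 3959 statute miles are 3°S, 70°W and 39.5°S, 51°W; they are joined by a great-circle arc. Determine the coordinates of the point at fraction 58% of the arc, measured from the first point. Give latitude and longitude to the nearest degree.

≈ 24°S, 60°W

From cos δ = sin φ₁ sin φ₂ + cos φ₁ cos φ₂ cos Δλ, the central angle is δ ≈ 0.705 rad (40.4°).
Interpolate at f = 0.58 with slerp weights a = sin((1−f)δ)/sin δ ≈ 0.450, b = sin(fδ)/sin δ ≈ 0.614.
p = a·p₁ + b·p₂ ≈ (0.452, -0.790, -0.414); φ = arcsin(p_z) ≈ -24.44°, λ = atan2(p_y, p_x) ≈ -60.25°.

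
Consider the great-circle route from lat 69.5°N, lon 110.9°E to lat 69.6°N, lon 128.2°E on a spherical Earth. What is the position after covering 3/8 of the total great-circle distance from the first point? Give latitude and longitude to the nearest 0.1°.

≈ lat 69.7°N, lon 117.4°E

Write both endpoints as unit vectors p₁, p₂ with components (cos φ cos λ, cos φ sin λ, sin φ).
The central angle between the endpoints is δ = arccos(p₁·p₂) ≈ 0.105 rad (6.0°).
Interpolate at f = 3/8 with slerp weights a = sin((1−f)δ)/sin δ ≈ 0.626, b = sin(fδ)/sin δ ≈ 0.376.
p = a·p₁ + b·p₂ ≈ (-0.159, 0.308, 0.938); φ = arcsin(p_z) ≈ 69.74°, λ = atan2(p_y, p_x) ≈ 117.35°.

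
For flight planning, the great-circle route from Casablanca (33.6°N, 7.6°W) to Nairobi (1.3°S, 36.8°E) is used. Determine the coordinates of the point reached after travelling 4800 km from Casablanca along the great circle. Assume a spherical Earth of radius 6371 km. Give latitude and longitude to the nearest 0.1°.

Convert each endpoint to a unit vector on the sphere (x = cos φ cos λ, y = cos φ sin λ, z = sin φ).
The central angle between the endpoints is δ = arccos(p₁·p₂) ≈ 0.949 rad (54.4°). The total great-circle distance is δ·R ≈ 0.949 × 6371 ≈ 6047 km, so the target fraction is f = 4800/6047 ≈ 0.794.
Interpolate at f ≈ 0.794 with slerp weights a = sin((1−f)δ)/sin δ ≈ 0.239, b = sin(fδ)/sin δ ≈ 0.842.
p = a·p₁ + b·p₂ ≈ (0.871, 0.478, 0.113); φ = arcsin(p_z) ≈ 6.51°, λ = atan2(p_y, p_x) ≈ 28.73°.

≈ (6.5°N, 28.7°E)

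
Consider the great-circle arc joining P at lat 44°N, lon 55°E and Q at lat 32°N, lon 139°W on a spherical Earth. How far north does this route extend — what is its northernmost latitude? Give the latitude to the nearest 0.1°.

≈ 81.3°N

The great circle lies in the plane with unit normal n̂ = (p₁ × p₂)/|p₁ × p₂|.
Here n̂_z ≈ +0.151; the vertex latitude is φ_max = arccos|n̂_z| ≈ 81.3°.
Check via Clairaut: cos φ_max = |cos φ₁| · sin C = cos(44.0°)·sin(12.2°) ≈ 0.151, again giving ≈ 81.3°.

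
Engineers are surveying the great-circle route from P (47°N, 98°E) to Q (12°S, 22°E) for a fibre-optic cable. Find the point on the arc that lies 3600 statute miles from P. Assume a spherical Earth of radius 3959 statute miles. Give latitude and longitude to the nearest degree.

Write both endpoints as unit vectors p₁, p₂ with components (cos φ cos λ, cos φ sin λ, sin φ).
The central angle between the endpoints is δ = arccos(p₁·p₂) ≈ 1.561 rad (89.5°). The total great-circle distance is δ·R ≈ 1.561 × 3959 ≈ 6182 mi, so the target fraction is f = 3600/6182 ≈ 0.582.
Interpolate at f ≈ 0.582 with slerp weights a = sin((1−f)δ)/sin δ ≈ 0.607, b = sin(fδ)/sin δ ≈ 0.789.
p = a·p₁ + b·p₂ ≈ (0.658, 0.699, 0.280); φ = arcsin(p_z) ≈ 16.25°, λ = atan2(p_y, p_x) ≈ 46.73°.

≈ (16°N, 47°E)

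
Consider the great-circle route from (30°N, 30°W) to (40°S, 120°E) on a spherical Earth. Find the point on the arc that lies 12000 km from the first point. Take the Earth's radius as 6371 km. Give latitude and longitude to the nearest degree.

The haversine formula gives a central angle δ ≈ 2.681 rad (153.6°) between the endpoints. The total great-circle distance is δ·R ≈ 2.681 × 6371 ≈ 17083 km, so the target fraction is f = 12000/17083 ≈ 0.702.
Interpolate at f ≈ 0.702 with slerp weights a = sin((1−f)δ)/sin δ ≈ 1.611, b = sin(fδ)/sin δ ≈ 2.142.
p = a·p₁ + b·p₂ ≈ (0.388, 0.723, -0.571); φ = arcsin(p_z) ≈ -34.83°, λ = atan2(p_y, p_x) ≈ 61.78°.

≈ (35°S, 62°E)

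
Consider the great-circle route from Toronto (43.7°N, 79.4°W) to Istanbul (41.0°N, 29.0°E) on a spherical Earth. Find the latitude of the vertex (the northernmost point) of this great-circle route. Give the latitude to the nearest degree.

The great circle lies in the plane with unit normal n̂ = (p₁ × p₂)/|p₁ × p₂|.
Here n̂_z ≈ +0.539; the vertex latitude is φ_max = arccos|n̂_z| ≈ 57.4°.

≈ 57°N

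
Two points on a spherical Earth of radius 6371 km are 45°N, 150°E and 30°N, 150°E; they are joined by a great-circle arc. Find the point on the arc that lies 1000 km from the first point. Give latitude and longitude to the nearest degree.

Write both endpoints as unit vectors p₁, p₂ with components (cos φ cos λ, cos φ sin λ, sin φ).
The central angle between the endpoints is δ = arccos(p₁·p₂) ≈ 0.262 rad (15.0°). The total great-circle distance is δ·R ≈ 0.262 × 6371 ≈ 1668 km, so the target fraction is f = 1000/1668 ≈ 0.600.
Interpolate at f ≈ 0.600 with slerp weights a = sin((1−f)δ)/sin δ ≈ 0.404, b = sin(fδ)/sin δ ≈ 0.604.
p = a·p₁ + b·p₂ ≈ (-0.701, 0.404, 0.588); φ = arcsin(p_z) ≈ 36.01°, λ = atan2(p_y, p_x) ≈ 150.00°.

≈ 36°N, 150°E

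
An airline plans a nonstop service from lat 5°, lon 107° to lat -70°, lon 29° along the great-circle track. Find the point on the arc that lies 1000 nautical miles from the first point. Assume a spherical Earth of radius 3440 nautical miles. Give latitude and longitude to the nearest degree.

≈ lat -11°, lon 101°

Convert each endpoint to a unit vector on the sphere (x = cos φ cos λ, y = cos φ sin λ, z = sin φ).
The central angle between the endpoints is δ = arccos(p₁·p₂) ≈ 1.582 rad (90.6°). The total great-circle distance is δ·R ≈ 1.582 × 3440 ≈ 5442 nmi, so the target fraction is f = 1000/5442 ≈ 0.184.
Interpolate at f ≈ 0.184 with slerp weights a = sin((1−f)δ)/sin δ ≈ 0.961, b = sin(fδ)/sin δ ≈ 0.287.
p = a·p₁ + b·p₂ ≈ (-0.194, 0.963, -0.186); φ = arcsin(p_z) ≈ -10.69°, λ = atan2(p_y, p_x) ≈ 101.40°.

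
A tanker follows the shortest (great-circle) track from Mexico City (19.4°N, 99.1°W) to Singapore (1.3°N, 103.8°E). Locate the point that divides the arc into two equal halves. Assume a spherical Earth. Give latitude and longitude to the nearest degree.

From cos δ = sin φ₁ sin φ₂ + cos φ₁ cos φ₂ cos Δλ, the central angle is δ ≈ 2.608 rad (149.4°).
Interpolate at f = 1/2 with slerp weights a = sin((1−f)δ)/sin δ ≈ 1.897, b = sin(fδ)/sin δ ≈ 1.897.
p = a·p₁ + b·p₂ ≈ (-0.736, 0.075, 0.673); φ = arcsin(p_z) ≈ 42.32°, λ = atan2(p_y, p_x) ≈ 174.18°.

≈ 42°N, 174°E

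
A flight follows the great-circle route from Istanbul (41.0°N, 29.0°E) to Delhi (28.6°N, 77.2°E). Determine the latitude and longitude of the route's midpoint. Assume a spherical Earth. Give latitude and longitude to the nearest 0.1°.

Write both endpoints as unit vectors p₁, p₂ with components (cos φ cos λ, cos φ sin λ, sin φ).
The central angle between the endpoints is δ = arccos(p₁·p₂) ≈ 0.714 rad (40.9°).
Interpolate at f = 1/2 with slerp weights a = sin((1−f)δ)/sin δ ≈ 0.534, b = sin(fδ)/sin δ ≈ 0.534.
p = a·p₁ + b·p₂ ≈ (0.456, 0.652, 0.606); φ = arcsin(p_z) ≈ 37.27°, λ = atan2(p_y, p_x) ≈ 55.03°.

≈ 37.3°N, 55.0°E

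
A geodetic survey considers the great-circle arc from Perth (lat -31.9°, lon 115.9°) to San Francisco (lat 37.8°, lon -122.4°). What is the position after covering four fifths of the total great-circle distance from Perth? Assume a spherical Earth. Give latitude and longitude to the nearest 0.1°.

≈ lat 28.6°, lon -152.3°

The haversine formula gives a central angle δ ≈ 2.314 rad (132.6°) between the endpoints.
Interpolate at f = 4/5 with slerp weights a = sin((1−f)δ)/sin δ ≈ 0.606, b = sin(fδ)/sin δ ≈ 1.305.
p = a·p₁ + b·p₂ ≈ (-0.777, -0.408, 0.479); φ = arcsin(p_z) ≈ 28.65°, λ = atan2(p_y, p_x) ≈ -152.32°.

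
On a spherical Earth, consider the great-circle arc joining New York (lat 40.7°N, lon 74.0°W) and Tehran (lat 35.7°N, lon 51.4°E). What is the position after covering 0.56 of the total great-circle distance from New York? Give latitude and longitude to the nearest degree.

≈ lat 59°N, lon 3°E

From cos δ = sin φ₁ sin φ₂ + cos φ₁ cos φ₂ cos Δλ, the central angle is δ ≈ 1.547 rad (88.6°).
Interpolate at f = 0.56 with slerp weights a = sin((1−f)δ)/sin δ ≈ 0.629, b = sin(fδ)/sin δ ≈ 0.762.
p = a·p₁ + b·p₂ ≈ (0.518, 0.025, 0.855); φ = arcsin(p_z) ≈ 58.78°, λ = atan2(p_y, p_x) ≈ 2.76°.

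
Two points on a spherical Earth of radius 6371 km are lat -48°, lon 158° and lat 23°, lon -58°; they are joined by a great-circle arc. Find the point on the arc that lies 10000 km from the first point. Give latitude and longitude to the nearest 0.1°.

≈ lat -18.6°, lon -90.2°

Write both endpoints as unit vectors p₁, p₂ with components (cos φ cos λ, cos φ sin λ, sin φ).
The central angle between the endpoints is δ = arccos(p₁·p₂) ≈ 2.479 rad (142.1°). The total great-circle distance is δ·R ≈ 2.479 × 6371 ≈ 15797 km, so the target fraction is f = 10000/15797 ≈ 0.633.
Interpolate at f ≈ 0.633 with slerp weights a = sin((1−f)δ)/sin δ ≈ 1.284, b = sin(fδ)/sin δ ≈ 1.627.
p = a·p₁ + b·p₂ ≈ (-0.003, -0.948, -0.319); φ = arcsin(p_z) ≈ -18.58°, λ = atan2(p_y, p_x) ≈ -90.19°.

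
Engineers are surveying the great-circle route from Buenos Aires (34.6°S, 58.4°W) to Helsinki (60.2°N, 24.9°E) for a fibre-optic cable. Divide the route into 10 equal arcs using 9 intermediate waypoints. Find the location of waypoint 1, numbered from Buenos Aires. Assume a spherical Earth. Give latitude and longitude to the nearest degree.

≈ (25°S, 51°W)

From cos δ = sin φ₁ sin φ₂ + cos φ₁ cos φ₂ cos Δλ, the central angle is δ ≈ 2.032 rad (116.4°).
Interpolate at f = 1/10 with slerp weights a = sin((1−f)δ)/sin δ ≈ 1.080, b = sin(fδ)/sin δ ≈ 0.225.
p = a·p₁ + b·p₂ ≈ (0.567, -0.710, -0.418); φ = arcsin(p_z) ≈ -24.68°, λ = atan2(p_y, p_x) ≈ -51.37°.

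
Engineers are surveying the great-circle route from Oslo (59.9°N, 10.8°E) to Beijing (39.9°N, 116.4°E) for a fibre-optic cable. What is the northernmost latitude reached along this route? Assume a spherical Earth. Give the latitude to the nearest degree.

≈ 65°N

The great circle lies in the plane with unit normal n̂ = (p₁ × p₂)/|p₁ × p₂|.
Here n̂_z ≈ +0.415; the vertex latitude is φ_max = arccos|n̂_z| ≈ 65.5°.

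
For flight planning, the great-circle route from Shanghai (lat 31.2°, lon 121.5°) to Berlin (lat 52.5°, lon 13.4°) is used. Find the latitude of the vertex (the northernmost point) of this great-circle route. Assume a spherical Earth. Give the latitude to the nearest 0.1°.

≈ 59.3°

The great circle lies in the plane with unit normal n̂ = (p₁ × p₂)/|p₁ × p₂|.
Here n̂_z ≈ -0.511; the vertex latitude is φ_max = arccos|n̂_z| ≈ 59.3°.
Check via Clairaut: cos φ_max = |cos φ₁| · sin C = cos(31.2°)·sin(36.7°) ≈ 0.511, again giving ≈ 59.3°.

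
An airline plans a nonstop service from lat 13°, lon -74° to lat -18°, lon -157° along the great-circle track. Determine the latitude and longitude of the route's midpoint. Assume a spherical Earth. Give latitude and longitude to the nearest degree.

From cos δ = sin φ₁ sin φ₂ + cos φ₁ cos φ₂ cos Δλ, the central angle is δ ≈ 1.527 rad (87.5°).
Interpolate at f = 1/2 with slerp weights a = sin((1−f)δ)/sin δ ≈ 0.692, b = sin(fδ)/sin δ ≈ 0.692.
p = a·p₁ + b·p₂ ≈ (-0.420, -0.906, -0.058); φ = arcsin(p_z) ≈ -3.34°, λ = atan2(p_y, p_x) ≈ -114.89°.

≈ lat -3°, lon -115°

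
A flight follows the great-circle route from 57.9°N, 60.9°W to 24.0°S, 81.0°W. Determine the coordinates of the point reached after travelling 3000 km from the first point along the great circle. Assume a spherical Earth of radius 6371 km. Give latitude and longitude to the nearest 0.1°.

≈ 31.7°N, 70.6°W

The haversine formula gives a central angle δ ≈ 1.459 rad (83.6°) between the endpoints. The total great-circle distance is δ·R ≈ 1.459 × 6371 ≈ 9297 km, so the target fraction is f = 3000/9297 ≈ 0.323.
Interpolate at f ≈ 0.323 with slerp weights a = sin((1−f)δ)/sin δ ≈ 0.840, b = sin(fδ)/sin δ ≈ 0.457.
p = a·p₁ + b·p₂ ≈ (0.282, -0.802, 0.526); φ = arcsin(p_z) ≈ 31.75°, λ = atan2(p_y, p_x) ≈ -70.60°.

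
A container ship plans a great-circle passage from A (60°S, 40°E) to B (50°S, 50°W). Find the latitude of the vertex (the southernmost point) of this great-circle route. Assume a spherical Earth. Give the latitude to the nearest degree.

The great circle lies in the plane with unit normal n̂ = (p₁ × p₂)/|p₁ × p₂|.
Here n̂_z ≈ -0.430; the vertex latitude is φ_max = arccos|n̂_z| ≈ 64.6°.

≈ 65°S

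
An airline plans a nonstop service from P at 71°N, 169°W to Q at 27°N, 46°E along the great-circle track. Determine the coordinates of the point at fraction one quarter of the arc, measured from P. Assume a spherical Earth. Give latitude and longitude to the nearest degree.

Convert each endpoint to a unit vector on the sphere (x = cos φ cos λ, y = cos φ sin λ, z = sin φ).
The central angle between the endpoints is δ = arccos(p₁·p₂) ≈ 1.378 rad (79.0°).
Interpolate at f = 1/4 with slerp weights a = sin((1−f)δ)/sin δ ≈ 0.875, b = sin(fδ)/sin δ ≈ 0.344.
p = a·p₁ + b·p₂ ≈ (-0.067, 0.166, 0.984); φ = arcsin(p_z) ≈ 79.68°, λ = atan2(p_y, p_x) ≈ 111.89°.

≈ 80°N, 112°E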